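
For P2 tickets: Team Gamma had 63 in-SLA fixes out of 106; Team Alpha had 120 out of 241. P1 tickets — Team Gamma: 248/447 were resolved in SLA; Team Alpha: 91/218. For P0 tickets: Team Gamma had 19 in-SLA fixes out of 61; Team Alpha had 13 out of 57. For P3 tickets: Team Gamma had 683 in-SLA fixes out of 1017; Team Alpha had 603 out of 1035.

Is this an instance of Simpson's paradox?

P2: Team Gamma 63/106 = 59.4%, Team Alpha 120/241 = 49.8% → Team Gamma
P1: Team Gamma 248/447 = 55.5%, Team Alpha 91/218 = 41.7% → Team Gamma
P0: Team Gamma 19/61 = 31.1%, Team Alpha 13/57 = 22.8% → Team Gamma
P3: Team Gamma 683/1017 = 67.2%, Team Alpha 603/1035 = 58.3% → Team Gamma
Overall: Team Gamma 1013/1631 = 62.1%, Team Alpha 827/1551 = 53.3% → Team Gamma
Team Gamma wins overall and in every ticket group — no reversal.

No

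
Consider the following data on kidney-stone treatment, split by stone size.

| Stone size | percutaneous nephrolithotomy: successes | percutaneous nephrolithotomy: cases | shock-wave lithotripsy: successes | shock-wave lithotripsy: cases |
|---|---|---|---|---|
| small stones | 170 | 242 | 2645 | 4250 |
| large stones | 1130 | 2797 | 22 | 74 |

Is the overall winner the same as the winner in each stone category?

Small stones: percutaneous nephrolithotomy 170/242 = 70.2%, shock-wave lithotripsy 2645/4250 = 62.2% → percutaneous nephrolithotomy
Large stones: percutaneous nephrolithotomy 1130/2797 = 40.4%, shock-wave lithotripsy 22/74 = 29.7% → percutaneous nephrolithotomy
Overall: percutaneous nephrolithotomy 1300/3039 = 42.8%, shock-wave lithotripsy 2667/4324 = 61.7% → shock-wave lithotripsy
Percutaneous nephrolithotomy wins each stone group but shock-wave lithotripsy wins overall — the comparison reverses. Percutaneous nephrolithotomy's cases skew toward large stones, which has a lower base rate.

No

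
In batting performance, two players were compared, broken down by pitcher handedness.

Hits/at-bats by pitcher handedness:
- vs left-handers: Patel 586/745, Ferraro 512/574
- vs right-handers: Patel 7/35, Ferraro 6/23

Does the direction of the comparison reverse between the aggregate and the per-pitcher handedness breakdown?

No

Vs left-handers: Patel 586/745 = 78.7%, Ferraro 512/574 = 89.2% → Ferraro
Vs right-handers: Patel 7/35 = 20.0%, Ferraro 6/23 = 26.1% → Ferraro
Overall: Patel 593/780 = 76.0%, Ferraro 518/597 = 86.8% → Ferraro
Ferraro wins overall and in every pitcher group — no reversal.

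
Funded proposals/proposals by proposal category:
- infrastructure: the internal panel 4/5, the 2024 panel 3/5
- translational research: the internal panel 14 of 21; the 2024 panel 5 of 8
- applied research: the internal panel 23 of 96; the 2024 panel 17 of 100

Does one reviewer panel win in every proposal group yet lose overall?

Infrastructure: the internal panel 4/5 = 80.0%, the 2024 panel 3/5 = 60.0% → the internal panel
Translational research: the internal panel 14/21 = 66.7%, the 2024 panel 5/8 = 62.5% → the internal panel
Applied research: the internal panel 23/96 = 24.0%, the 2024 panel 17/100 = 17.0% → the internal panel
Overall: the internal panel 41/122 = 33.6%, the 2024 panel 25/113 = 22.1% → the internal panel
The internal panel wins overall and in every proposal group — no reversal.

No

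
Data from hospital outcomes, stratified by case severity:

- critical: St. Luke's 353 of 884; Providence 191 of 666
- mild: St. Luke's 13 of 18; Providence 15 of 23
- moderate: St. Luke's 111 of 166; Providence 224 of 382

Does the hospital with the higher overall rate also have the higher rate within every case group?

Yes

Critical: St. Luke's 353/884 = 39.9%, Providence 191/666 = 28.7% → St. Luke's
Mild: St. Luke's 13/18 = 72.2%, Providence 15/23 = 65.2% → St. Luke's
Moderate: St. Luke's 111/166 = 66.9%, Providence 224/382 = 58.6% → St. Luke's
Overall: St. Luke's 477/1068 = 44.7%, Providence 430/1071 = 40.1% → St. Luke's
St. Luke's wins overall and in every case group — no reversal.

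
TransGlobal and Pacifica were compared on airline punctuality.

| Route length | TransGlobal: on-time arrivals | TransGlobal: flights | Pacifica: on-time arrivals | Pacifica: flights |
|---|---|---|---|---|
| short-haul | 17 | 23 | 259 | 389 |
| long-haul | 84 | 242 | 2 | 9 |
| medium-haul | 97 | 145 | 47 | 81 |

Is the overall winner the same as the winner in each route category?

No

Short-haul: TransGlobal 17/23 = 73.9%, Pacifica 259/389 = 66.6% → TransGlobal
Long-haul: TransGlobal 84/242 = 34.7%, Pacifica 2/9 = 22.2% → TransGlobal
Medium-haul: TransGlobal 97/145 = 66.9%, Pacifica 47/81 = 58.0% → TransGlobal
Overall: TransGlobal 198/410 = 48.3%, Pacifica 308/479 = 64.3% → Pacifica
TransGlobal wins each route group but Pacifica wins overall — the comparison reverses. TransGlobal's flights skew toward long-haul, which has a lower base rate.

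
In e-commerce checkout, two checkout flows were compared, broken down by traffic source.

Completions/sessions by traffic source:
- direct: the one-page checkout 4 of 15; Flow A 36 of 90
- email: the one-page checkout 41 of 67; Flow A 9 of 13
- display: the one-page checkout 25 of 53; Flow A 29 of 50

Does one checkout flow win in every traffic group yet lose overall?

Yes

Direct: the one-page checkout 4/15 = 26.7%, Flow A 36/90 = 40.0% → Flow A
Email: the one-page checkout 41/67 = 61.2%, Flow A 9/13 = 69.2% → Flow A
Display: the one-page checkout 25/53 = 47.2%, Flow A 29/50 = 58.0% → Flow A
Overall: the one-page checkout 70/135 = 51.9%, Flow A 74/153 = 48.4% → the one-page checkout
Flow A wins each traffic group but the one-page checkout wins overall — the comparison reverses. Flow A's sessions skew toward direct, which has a lower base rate.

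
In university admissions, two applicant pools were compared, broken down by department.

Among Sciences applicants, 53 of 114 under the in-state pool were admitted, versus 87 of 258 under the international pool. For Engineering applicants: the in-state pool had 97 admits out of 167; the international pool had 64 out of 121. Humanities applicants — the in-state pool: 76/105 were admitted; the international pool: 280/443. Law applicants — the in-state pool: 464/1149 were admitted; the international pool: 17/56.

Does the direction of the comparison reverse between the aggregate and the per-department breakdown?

Sciences: the in-state pool 53/114 = 46.5%, the international pool 87/258 = 33.7% → the in-state pool
Engineering: the in-state pool 97/167 = 58.1%, the international pool 64/121 = 52.9% → the in-state pool
Humanities: the in-state pool 76/105 = 72.4%, the international pool 280/443 = 63.2% → the in-state pool
Law: the in-state pool 464/1149 = 40.4%, the international pool 17/56 = 30.4% → the in-state pool
Overall: the in-state pool 690/1535 = 45.0%, the international pool 448/878 = 51.0% → the international pool
The in-state pool wins each department group but the international pool wins overall — the comparison reverses. The in-state pool's applicants skew toward Law, which has a lower base rate.

Yes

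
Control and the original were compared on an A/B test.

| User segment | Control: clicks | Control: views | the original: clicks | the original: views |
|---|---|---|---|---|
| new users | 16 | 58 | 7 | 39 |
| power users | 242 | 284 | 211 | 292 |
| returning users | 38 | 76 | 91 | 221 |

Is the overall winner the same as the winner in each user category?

New users: Control 16/58 = 27.6%, the original 7/39 = 17.9% → Control
Power users: Control 242/284 = 85.2%, the original 211/292 = 72.3% → Control
Returning users: Control 38/76 = 50.0%, the original 91/221 = 41.2% → Control
Overall: Control 296/418 = 70.8%, the original 309/552 = 56.0% → Control
Control wins overall and in every user group — no reversal.

Yes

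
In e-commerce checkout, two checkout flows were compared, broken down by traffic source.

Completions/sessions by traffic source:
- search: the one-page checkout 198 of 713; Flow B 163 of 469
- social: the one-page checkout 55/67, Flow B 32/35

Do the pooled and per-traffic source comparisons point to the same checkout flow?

Yes

Search: the one-page checkout 198/713 = 27.8%, Flow B 163/469 = 34.8% → Flow B
Social: the one-page checkout 55/67 = 82.1%, Flow B 32/35 = 91.4% → Flow B
Overall: the one-page checkout 253/780 = 32.4%, Flow B 195/504 = 38.7% → Flow B
Flow B wins overall and in every traffic group — no reversal.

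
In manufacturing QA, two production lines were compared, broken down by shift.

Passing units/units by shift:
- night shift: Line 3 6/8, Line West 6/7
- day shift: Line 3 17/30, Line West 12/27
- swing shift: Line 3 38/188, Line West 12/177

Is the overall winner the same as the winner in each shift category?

No

Night shift: Line 3 6/8 = 75.0%, Line West 6/7 = 85.7% → Line West
Day shift: Line 3 17/30 = 56.7%, Line West 12/27 = 44.4% → Line 3
Swing shift: Line 3 38/188 = 20.2%, Line West 12/177 = 6.8% → Line 3
Overall: Line 3 61/226 = 27.0%, Line West 30/211 = 14.2% → Line 3
Neither sweeps: Line 3 wins 2 of 3 groups, Line West wins 1. Line 3 wins overall but not every group — no Simpson reversal.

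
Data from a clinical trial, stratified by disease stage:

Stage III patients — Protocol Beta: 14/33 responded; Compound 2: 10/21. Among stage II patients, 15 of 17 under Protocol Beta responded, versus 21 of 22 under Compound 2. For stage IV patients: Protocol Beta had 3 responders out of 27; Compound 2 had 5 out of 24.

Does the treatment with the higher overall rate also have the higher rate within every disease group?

Yes

Stage III: Protocol Beta 14/33 = 42.4%, Compound 2 10/21 = 47.6% → Compound 2
Stage II: Protocol Beta 15/17 = 88.2%, Compound 2 21/22 = 95.5% → Compound 2
Stage IV: Protocol Beta 3/27 = 11.1%, Compound 2 5/24 = 20.8% → Compound 2
Overall: Protocol Beta 32/77 = 41.6%, Compound 2 36/67 = 53.7% → Compound 2
Compound 2 wins overall and in every disease group — no reversal.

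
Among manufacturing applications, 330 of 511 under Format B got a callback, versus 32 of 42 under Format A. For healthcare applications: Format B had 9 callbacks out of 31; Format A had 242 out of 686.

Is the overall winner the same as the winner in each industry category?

No

Manufacturing: Format B 330/511 = 64.6%, Format A 32/42 = 76.2% → Format A
Healthcare: Format B 9/31 = 29.0%, Format A 242/686 = 35.3% → Format A
Overall: Format B 339/542 = 62.5%, Format A 274/728 = 37.6% → Format B
Format A wins each industry group but Format B wins overall — the comparison reverses. Format A's applications skew toward healthcare, which has a lower base rate.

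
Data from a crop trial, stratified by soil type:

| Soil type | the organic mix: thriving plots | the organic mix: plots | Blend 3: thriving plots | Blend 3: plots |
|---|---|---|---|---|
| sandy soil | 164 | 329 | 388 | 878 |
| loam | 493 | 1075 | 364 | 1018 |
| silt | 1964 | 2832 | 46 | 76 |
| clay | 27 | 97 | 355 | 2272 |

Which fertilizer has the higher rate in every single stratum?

Sandy soil: the organic mix 164/329 = 49.8%, Blend 3 388/878 = 44.2% → the organic mix
Loam: the organic mix 493/1075 = 45.9%, Blend 3 364/1018 = 35.8% → the organic mix
Silt: the organic mix 1964/2832 = 69.4%, Blend 3 46/76 = 60.5% → the organic mix
Clay: the organic mix 27/97 = 27.8%, Blend 3 355/2272 = 15.6% → the organic mix
The organic mix has the higher rate in all 4 groups.

the organic mix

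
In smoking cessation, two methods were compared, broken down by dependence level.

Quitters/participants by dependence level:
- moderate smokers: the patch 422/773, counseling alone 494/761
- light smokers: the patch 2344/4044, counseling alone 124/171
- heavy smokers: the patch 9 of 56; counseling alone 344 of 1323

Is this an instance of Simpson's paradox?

Yes

Moderate smokers: the patch 422/773 = 54.6%, counseling alone 494/761 = 64.9% → counseling alone
Light smokers: the patch 2344/4044 = 58.0%, counseling alone 124/171 = 72.5% → counseling alone
Heavy smokers: the patch 9/56 = 16.1%, counseling alone 344/1323 = 26.0% → counseling alone
Overall: the patch 2775/4873 = 56.9%, counseling alone 962/2255 = 42.7% → the patch
Counseling alone wins each dependence group but the patch wins overall — the comparison reverses. Counseling alone's participants skew toward heavy smokers, which has a lower base rate.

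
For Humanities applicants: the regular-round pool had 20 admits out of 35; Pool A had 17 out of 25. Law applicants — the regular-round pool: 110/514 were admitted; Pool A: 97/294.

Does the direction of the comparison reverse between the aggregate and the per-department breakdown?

Humanities: the regular-round pool 20/35 = 57.1%, Pool A 17/25 = 68.0% → Pool A
Law: the regular-round pool 110/514 = 21.4%, Pool A 97/294 = 33.0% → Pool A
Overall: the regular-round pool 130/549 = 23.7%, Pool A 114/319 = 35.7% → Pool A
Pool A wins overall and in every department group — no reversal.

No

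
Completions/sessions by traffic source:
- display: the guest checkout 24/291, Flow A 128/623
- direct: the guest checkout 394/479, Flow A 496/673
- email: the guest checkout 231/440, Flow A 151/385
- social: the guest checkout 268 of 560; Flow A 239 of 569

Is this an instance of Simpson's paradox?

Display: the guest checkout 24/291 = 8.2%, Flow A 128/623 = 20.5% → Flow A
Direct: the guest checkout 394/479 = 82.3%, Flow A 496/673 = 73.7% → the guest checkout
Email: the guest checkout 231/440 = 52.5%, Flow A 151/385 = 39.2% → the guest checkout
Social: the guest checkout 268/560 = 47.9%, Flow A 239/569 = 42.0% → the guest checkout
Overall: the guest checkout 917/1770 = 51.8%, Flow A 1014/2250 = 45.1% → the guest checkout
Neither sweeps: the guest checkout wins 3 of 4 groups, Flow A wins 1. The guest checkout wins overall but not every group — no Simpson reversal.

No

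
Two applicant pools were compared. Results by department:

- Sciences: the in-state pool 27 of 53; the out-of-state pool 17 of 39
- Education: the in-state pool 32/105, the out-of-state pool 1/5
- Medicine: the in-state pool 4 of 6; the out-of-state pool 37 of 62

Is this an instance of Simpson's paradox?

Sciences: the in-state pool 27/53 = 50.9%, the out-of-state pool 17/39 = 43.6% → the in-state pool
Education: the in-state pool 32/105 = 30.5%, the out-of-state pool 1/5 = 20.0% → the in-state pool
Medicine: the in-state pool 4/6 = 66.7%, the out-of-state pool 37/62 = 59.7% → the in-state pool
Overall: the in-state pool 63/164 = 38.4%, the out-of-state pool 55/106 = 51.9% → the out-of-state pool
The in-state pool wins each department group but the out-of-state pool wins overall — the comparison reverses. The in-state pool's applicants skew toward Education, which has a lower base rate.

Yes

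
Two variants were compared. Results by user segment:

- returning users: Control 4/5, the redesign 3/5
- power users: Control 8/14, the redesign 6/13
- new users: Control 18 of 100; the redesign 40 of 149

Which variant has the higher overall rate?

Returning users: Control 4/5 = 80.0%, the redesign 3/5 = 60.0% → Control
Power users: Control 8/14 = 57.1%, the redesign 6/13 = 46.2% → Control
New users: Control 18/100 = 18.0%, the redesign 40/149 = 26.8% → the redesign
Overall: Control 30/119 = 25.2%, the redesign 49/167 = 29.3% → the redesign
(Neither sweeps every user group, but the redesign has the higher pooled rate.)

the redesign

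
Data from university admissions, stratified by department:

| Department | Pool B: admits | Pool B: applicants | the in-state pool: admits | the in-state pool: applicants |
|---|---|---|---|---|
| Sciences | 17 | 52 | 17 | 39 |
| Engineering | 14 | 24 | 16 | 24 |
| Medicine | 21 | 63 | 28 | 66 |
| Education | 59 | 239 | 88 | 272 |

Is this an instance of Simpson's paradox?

Sciences: Pool B 17/52 = 32.7%, the in-state pool 17/39 = 43.6% → the in-state pool
Engineering: Pool B 14/24 = 58.3%, the in-state pool 16/24 = 66.7% → the in-state pool
Medicine: Pool B 21/63 = 33.3%, the in-state pool 28/66 = 42.4% → the in-state pool
Education: Pool B 59/239 = 24.7%, the in-state pool 88/272 = 32.4% → the in-state pool
Overall: Pool B 111/378 = 29.4%, the in-state pool 149/401 = 37.2% → the in-state pool
The in-state pool wins overall and in every department group — no reversal.

No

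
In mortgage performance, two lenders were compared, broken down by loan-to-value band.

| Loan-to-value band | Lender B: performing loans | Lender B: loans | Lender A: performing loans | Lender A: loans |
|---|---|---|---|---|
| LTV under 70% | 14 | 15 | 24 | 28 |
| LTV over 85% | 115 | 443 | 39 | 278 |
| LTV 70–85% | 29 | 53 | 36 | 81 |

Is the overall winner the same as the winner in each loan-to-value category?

Yes

LTV under 70%: Lender B 14/15 = 93.3%, Lender A 24/28 = 85.7% → Lender B
LTV over 85%: Lender B 115/443 = 26.0%, Lender A 39/278 = 14.0% → Lender B
LTV 70–85%: Lender B 29/53 = 54.7%, Lender A 36/81 = 44.4% → Lender B
Overall: Lender B 158/511 = 30.9%, Lender A 99/387 = 25.6% → Lender B
Lender B wins overall and in every loan-to-value group — no reversal.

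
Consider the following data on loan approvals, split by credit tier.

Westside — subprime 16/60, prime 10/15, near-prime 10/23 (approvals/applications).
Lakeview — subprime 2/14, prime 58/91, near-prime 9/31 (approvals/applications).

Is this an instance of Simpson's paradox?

Subprime: Westside 16/60 = 26.7%, Lakeview 2/14 = 14.3% → Westside
Prime: Westside 10/15 = 66.7%, Lakeview 58/91 = 63.7% → Westside
Near-prime: Westside 10/23 = 43.5%, Lakeview 9/31 = 29.0% → Westside
Overall: Westside 36/98 = 36.7%, Lakeview 69/136 = 50.7% → Lakeview
Westside wins each credit group but Lakeview wins overall — the comparison reverses. Westside's applications skew toward subprime, which has a lower base rate.

Yes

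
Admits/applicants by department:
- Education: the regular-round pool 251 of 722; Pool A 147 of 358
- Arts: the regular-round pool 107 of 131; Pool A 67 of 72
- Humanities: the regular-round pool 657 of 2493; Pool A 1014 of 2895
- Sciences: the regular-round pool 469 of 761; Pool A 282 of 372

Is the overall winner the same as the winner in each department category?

Education: the regular-round pool 251/722 = 34.8%, Pool A 147/358 = 41.1% → Pool A
Arts: the regular-round pool 107/131 = 81.7%, Pool A 67/72 = 93.1% → Pool A
Humanities: the regular-round pool 657/2493 = 26.4%, Pool A 1014/2895 = 35.0% → Pool A
Sciences: the regular-round pool 469/761 = 61.6%, Pool A 282/372 = 75.8% → Pool A
Overall: the regular-round pool 1484/4107 = 36.1%, Pool A 1510/3697 = 40.8% → Pool A
Pool A wins overall and in every department group — no reversal.

Yes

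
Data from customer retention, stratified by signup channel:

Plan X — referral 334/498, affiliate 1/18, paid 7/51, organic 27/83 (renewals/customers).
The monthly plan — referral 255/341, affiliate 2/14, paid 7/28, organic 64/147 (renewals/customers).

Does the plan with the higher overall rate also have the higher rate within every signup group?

Referral: Plan X 334/498 = 67.1%, the monthly plan 255/341 = 74.8% → the monthly plan
Affiliate: Plan X 1/18 = 5.6%, the monthly plan 2/14 = 14.3% → the monthly plan
Paid: Plan X 7/51 = 13.7%, the monthly plan 7/28 = 25.0% → the monthly plan
Organic: Plan X 27/83 = 32.5%, the monthly plan 64/147 = 43.5% → the monthly plan
Overall: Plan X 369/650 = 56.8%, the monthly plan 328/530 = 61.9% → the monthly plan
The monthly plan wins overall and in every signup group — no reversal.

Yes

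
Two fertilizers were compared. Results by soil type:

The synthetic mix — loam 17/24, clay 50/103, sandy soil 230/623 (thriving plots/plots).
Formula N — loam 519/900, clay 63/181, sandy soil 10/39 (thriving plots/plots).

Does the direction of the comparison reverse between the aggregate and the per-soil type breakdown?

Loam: the synthetic mix 17/24 = 70.8%, Formula N 519/900 = 57.7% → the synthetic mix
Clay: the synthetic mix 50/103 = 48.5%, Formula N 63/181 = 34.8% → the synthetic mix
Sandy soil: the synthetic mix 230/623 = 36.9%, Formula N 10/39 = 25.6% → the synthetic mix
Overall: the synthetic mix 297/750 = 39.6%, Formula N 592/1120 = 52.9% → Formula N
The synthetic mix wins each soil group but Formula N wins overall — the comparison reverses. The synthetic mix's plots skew toward sandy soil, which has a lower base rate.

Yes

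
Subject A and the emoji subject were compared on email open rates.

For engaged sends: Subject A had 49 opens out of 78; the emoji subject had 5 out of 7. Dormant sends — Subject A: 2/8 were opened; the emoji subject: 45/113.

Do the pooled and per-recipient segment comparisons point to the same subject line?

No

Engaged: Subject A 49/78 = 62.8%, the emoji subject 5/7 = 71.4% → the emoji subject
Dormant: Subject A 2/8 = 25.0%, the emoji subject 45/113 = 39.8% → the emoji subject
Overall: Subject A 51/86 = 59.3%, the emoji subject 50/120 = 41.7% → Subject A
The emoji subject wins each recipient group but Subject A wins overall — the comparison reverses. The emoji subject's sends skew toward dormant, which has a lower base rate.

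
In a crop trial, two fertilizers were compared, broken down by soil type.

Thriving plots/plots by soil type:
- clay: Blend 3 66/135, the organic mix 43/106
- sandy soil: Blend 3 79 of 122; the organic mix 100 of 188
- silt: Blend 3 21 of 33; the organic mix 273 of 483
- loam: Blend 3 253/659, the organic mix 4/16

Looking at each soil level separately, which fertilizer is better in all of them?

Blend 3

Clay: Blend 3 66/135 = 48.9%, the organic mix 43/106 = 40.6% → Blend 3
Sandy soil: Blend 3 79/122 = 64.8%, the organic mix 100/188 = 53.2% → Blend 3
Silt: Blend 3 21/33 = 63.6%, the organic mix 273/483 = 56.5% → Blend 3
Loam: Blend 3 253/659 = 38.4%, the organic mix 4/16 = 25.0% → Blend 3
Blend 3 has the higher rate in all 4 groups.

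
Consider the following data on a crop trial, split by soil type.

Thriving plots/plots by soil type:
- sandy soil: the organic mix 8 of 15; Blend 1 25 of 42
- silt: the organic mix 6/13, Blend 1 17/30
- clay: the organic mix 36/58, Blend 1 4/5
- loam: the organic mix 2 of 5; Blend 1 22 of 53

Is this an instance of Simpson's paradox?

Sandy soil: the organic mix 8/15 = 53.3%, Blend 1 25/42 = 59.5% → Blend 1
Silt: the organic mix 6/13 = 46.2%, Blend 1 17/30 = 56.7% → Blend 1
Clay: the organic mix 36/58 = 62.1%, Blend 1 4/5 = 80.0% → Blend 1
Loam: the organic mix 2/5 = 40.0%, Blend 1 22/53 = 41.5% → Blend 1
Overall: the organic mix 52/91 = 57.1%, Blend 1 68/130 = 52.3% → the organic mix
Blend 1 wins each soil group but the organic mix wins overall — the comparison reverses. Blend 1's plots skew toward loam, which has a lower base rate.

Yes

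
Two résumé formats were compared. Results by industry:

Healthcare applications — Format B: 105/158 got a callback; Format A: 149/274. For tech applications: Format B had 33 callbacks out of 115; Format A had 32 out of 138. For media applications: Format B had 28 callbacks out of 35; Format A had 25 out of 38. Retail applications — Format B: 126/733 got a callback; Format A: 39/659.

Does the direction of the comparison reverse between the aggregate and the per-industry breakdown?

Healthcare: Format B 105/158 = 66.5%, Format A 149/274 = 54.4% → Format B
Tech: Format B 33/115 = 28.7%, Format A 32/138 = 23.2% → Format B
Media: Format B 28/35 = 80.0%, Format A 25/38 = 65.8% → Format B
Retail: Format B 126/733 = 17.2%, Format A 39/659 = 5.9% → Format B
Overall: Format B 292/1041 = 28.0%, Format A 245/1109 = 22.1% → Format B
Format B wins overall and in every industry group — no reversal.

No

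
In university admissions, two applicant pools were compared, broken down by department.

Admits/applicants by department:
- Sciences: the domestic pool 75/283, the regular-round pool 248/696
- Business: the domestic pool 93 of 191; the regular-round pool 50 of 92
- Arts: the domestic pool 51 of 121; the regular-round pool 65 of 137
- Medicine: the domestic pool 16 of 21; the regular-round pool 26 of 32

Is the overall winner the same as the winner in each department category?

Yes

Sciences: the domestic pool 75/283 = 26.5%, the regular-round pool 248/696 = 35.6% → the regular-round pool
Business: the domestic pool 93/191 = 48.7%, the regular-round pool 50/92 = 54.3% → the regular-round pool
Arts: the domestic pool 51/121 = 42.1%, the regular-round pool 65/137 = 47.4% → the regular-round pool
Medicine: the domestic pool 16/21 = 76.2%, the regular-round pool 26/32 = 81.2% → the regular-round pool
Overall: the domestic pool 235/616 = 38.1%, the regular-round pool 389/957 = 40.6% → the regular-round pool
The regular-round pool wins overall and in every department group — no reversal.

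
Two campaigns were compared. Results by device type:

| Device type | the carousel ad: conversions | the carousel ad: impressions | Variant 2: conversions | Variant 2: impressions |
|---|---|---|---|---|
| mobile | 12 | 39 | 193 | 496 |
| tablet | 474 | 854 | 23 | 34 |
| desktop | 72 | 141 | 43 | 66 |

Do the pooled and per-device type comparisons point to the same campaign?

No

Mobile: the carousel ad 12/39 = 30.8%, Variant 2 193/496 = 38.9% → Variant 2
Tablet: the carousel ad 474/854 = 55.5%, Variant 2 23/34 = 67.6% → Variant 2
Desktop: the carousel ad 72/141 = 51.1%, Variant 2 43/66 = 65.2% → Variant 2
Overall: the carousel ad 558/1034 = 54.0%, Variant 2 259/596 = 43.5% → the carousel ad
Variant 2 wins each device group but the carousel ad wins overall — the comparison reverses. Variant 2's impressions skew toward mobile, which has a lower base rate.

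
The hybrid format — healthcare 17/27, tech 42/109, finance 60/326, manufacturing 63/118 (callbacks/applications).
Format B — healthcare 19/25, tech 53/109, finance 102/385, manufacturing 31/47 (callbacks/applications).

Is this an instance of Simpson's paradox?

Healthcare: the hybrid format 17/27 = 63.0%, Format B 19/25 = 76.0% → Format B
Tech: the hybrid format 42/109 = 38.5%, Format B 53/109 = 48.6% → Format B
Finance: the hybrid format 60/326 = 18.4%, Format B 102/385 = 26.5% → Format B
Manufacturing: the hybrid format 63/118 = 53.4%, Format B 31/47 = 66.0% → Format B
Overall: the hybrid format 182/580 = 31.4%, Format B 205/566 = 36.2% → Format B
Format B wins overall and in every industry group — no reversal.

No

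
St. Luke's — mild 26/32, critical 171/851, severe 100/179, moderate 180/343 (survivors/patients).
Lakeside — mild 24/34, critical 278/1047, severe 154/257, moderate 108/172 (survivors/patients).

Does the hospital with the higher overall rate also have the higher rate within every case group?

No

Mild: St. Luke's 26/32 = 81.2%, Lakeside 24/34 = 70.6% → St. Luke's
Critical: St. Luke's 171/851 = 20.1%, Lakeside 278/1047 = 26.6% → Lakeside
Severe: St. Luke's 100/179 = 55.9%, Lakeside 154/257 = 59.9% → Lakeside
Moderate: St. Luke's 180/343 = 52.5%, Lakeside 108/172 = 62.8% → Lakeside
Overall: St. Luke's 477/1405 = 34.0%, Lakeside 564/1510 = 37.4% → Lakeside
Neither sweeps: St. Luke's wins 1 of 4 groups, Lakeside wins 3. Lakeside wins overall but not every group — no Simpson reversal.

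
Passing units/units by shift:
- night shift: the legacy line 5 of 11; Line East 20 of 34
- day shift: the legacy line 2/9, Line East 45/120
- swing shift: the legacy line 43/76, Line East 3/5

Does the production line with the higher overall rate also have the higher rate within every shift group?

Night shift: the legacy line 5/11 = 45.5%, Line East 20/34 = 58.8% → Line East
Day shift: the legacy line 2/9 = 22.2%, Line East 45/120 = 37.5% → Line East
Swing shift: the legacy line 43/76 = 56.6%, Line East 3/5 = 60.0% → Line East
Overall: the legacy line 50/96 = 52.1%, Line East 68/159 = 42.8% → the legacy line
Line East wins each shift group but the legacy line wins overall — the comparison reverses. Line East's units skew toward day shift, which has a lower base rate.

No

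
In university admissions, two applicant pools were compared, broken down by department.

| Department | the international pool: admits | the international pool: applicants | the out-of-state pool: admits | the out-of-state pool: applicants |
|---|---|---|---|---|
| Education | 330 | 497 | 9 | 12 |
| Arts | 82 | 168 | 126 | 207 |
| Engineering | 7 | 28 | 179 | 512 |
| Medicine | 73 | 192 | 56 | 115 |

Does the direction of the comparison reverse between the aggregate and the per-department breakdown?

Education: the international pool 330/497 = 66.4%, the out-of-state pool 9/12 = 75.0% → the out-of-state pool
Arts: the international pool 82/168 = 48.8%, the out-of-state pool 126/207 = 60.9% → the out-of-state pool
Engineering: the international pool 7/28 = 25.0%, the out-of-state pool 179/512 = 35.0% → the out-of-state pool
Medicine: the international pool 73/192 = 38.0%, the out-of-state pool 56/115 = 48.7% → the out-of-state pool
Overall: the international pool 492/885 = 55.6%, the out-of-state pool 370/846 = 43.7% → the international pool
The out-of-state pool wins each department group but the international pool wins overall — the comparison reverses. The out-of-state pool's applicants skew toward Engineering, which has a lower base rate.

Yes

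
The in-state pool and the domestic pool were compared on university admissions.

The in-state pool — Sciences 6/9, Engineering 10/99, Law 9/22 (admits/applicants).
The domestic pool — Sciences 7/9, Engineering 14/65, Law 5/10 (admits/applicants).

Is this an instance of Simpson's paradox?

Sciences: the in-state pool 6/9 = 66.7%, the domestic pool 7/9 = 77.8% → the domestic pool
Engineering: the in-state pool 10/99 = 10.1%, the domestic pool 14/65 = 21.5% → the domestic pool
Law: the in-state pool 9/22 = 40.9%, the domestic pool 5/10 = 50.0% → the domestic pool
Overall: the in-state pool 25/130 = 19.2%, the domestic pool 26/84 = 31.0% → the domestic pool
The domestic pool wins overall and in every department group — no reversal.

No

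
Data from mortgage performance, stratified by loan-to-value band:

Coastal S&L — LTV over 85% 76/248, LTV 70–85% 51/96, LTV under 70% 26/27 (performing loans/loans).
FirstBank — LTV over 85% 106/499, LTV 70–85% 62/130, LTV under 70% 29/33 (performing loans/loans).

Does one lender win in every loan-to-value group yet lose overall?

LTV over 85%: Coastal S&L 76/248 = 30.6%, FirstBank 106/499 = 21.2% → Coastal S&L
LTV 70–85%: Coastal S&L 51/96 = 53.1%, FirstBank 62/130 = 47.7% → Coastal S&L
LTV under 70%: Coastal S&L 26/27 = 96.3%, FirstBank 29/33 = 87.9% → Coastal S&L
Overall: Coastal S&L 153/371 = 41.2%, FirstBank 197/662 = 29.8% → Coastal S&L
Coastal S&L wins overall and in every loan-to-value group — no reversal.

No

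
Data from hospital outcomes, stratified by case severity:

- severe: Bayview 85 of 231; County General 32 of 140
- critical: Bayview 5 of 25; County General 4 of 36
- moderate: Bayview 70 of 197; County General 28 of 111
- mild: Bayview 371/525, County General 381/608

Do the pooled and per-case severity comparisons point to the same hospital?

Severe: Bayview 85/231 = 36.8%, County General 32/140 = 22.9% → Bayview
Critical: Bayview 5/25 = 20.0%, County General 4/36 = 11.1% → Bayview
Moderate: Bayview 70/197 = 35.5%, County General 28/111 = 25.2% → Bayview
Mild: Bayview 371/525 = 70.7%, County General 381/608 = 62.7% → Bayview
Overall: Bayview 531/978 = 54.3%, County General 445/895 = 49.7% → Bayview
Bayview wins overall and in every case group — no reversal.

Yes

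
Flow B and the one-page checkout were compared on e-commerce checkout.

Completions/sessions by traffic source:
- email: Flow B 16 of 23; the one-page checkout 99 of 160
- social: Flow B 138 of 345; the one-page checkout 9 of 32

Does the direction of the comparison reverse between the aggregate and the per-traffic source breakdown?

Email: Flow B 16/23 = 69.6%, the one-page checkout 99/160 = 61.9% → Flow B
Social: Flow B 138/345 = 40.0%, the one-page checkout 9/32 = 28.1% → Flow B
Overall: Flow B 154/368 = 41.8%, the one-page checkout 108/192 = 56.2% → the one-page checkout
Flow B wins each traffic group but the one-page checkout wins overall — the comparison reverses. Flow B's sessions skew toward social, which has a lower base rate.

Yes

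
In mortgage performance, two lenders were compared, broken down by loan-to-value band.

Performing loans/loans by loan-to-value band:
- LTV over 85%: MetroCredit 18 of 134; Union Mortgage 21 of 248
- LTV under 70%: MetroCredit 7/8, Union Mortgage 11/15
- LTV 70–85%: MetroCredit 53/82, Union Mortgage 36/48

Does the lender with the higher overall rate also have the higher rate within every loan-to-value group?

No

LTV over 85%: MetroCredit 18/134 = 13.4%, Union Mortgage 21/248 = 8.5% → MetroCredit
LTV under 70%: MetroCredit 7/8 = 87.5%, Union Mortgage 11/15 = 73.3% → MetroCredit
LTV 70–85%: MetroCredit 53/82 = 64.6%, Union Mortgage 36/48 = 75.0% → Union Mortgage
Overall: MetroCredit 78/224 = 34.8%, Union Mortgage 68/311 = 21.9% → MetroCredit
Neither sweeps: MetroCredit wins 2 of 3 groups, Union Mortgage wins 1. MetroCredit wins overall but not every group — no Simpson reversal.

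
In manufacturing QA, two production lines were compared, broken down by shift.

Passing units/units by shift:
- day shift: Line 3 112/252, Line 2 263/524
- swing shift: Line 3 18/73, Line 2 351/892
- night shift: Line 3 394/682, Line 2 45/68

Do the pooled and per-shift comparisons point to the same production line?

No

Day shift: Line 3 112/252 = 44.4%, Line 2 263/524 = 50.2% → Line 2
Swing shift: Line 3 18/73 = 24.7%, Line 2 351/892 = 39.3% → Line 2
Night shift: Line 3 394/682 = 57.8%, Line 2 45/68 = 66.2% → Line 2
Overall: Line 3 524/1007 = 52.0%, Line 2 659/1484 = 44.4% → Line 3
Line 2 wins each shift group but Line 3 wins overall — the comparison reverses. Line 2's units skew toward swing shift, which has a lower base rate.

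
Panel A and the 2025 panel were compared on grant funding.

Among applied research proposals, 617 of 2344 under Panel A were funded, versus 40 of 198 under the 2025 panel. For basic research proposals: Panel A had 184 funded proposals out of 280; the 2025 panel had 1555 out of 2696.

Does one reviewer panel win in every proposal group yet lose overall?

Yes

Applied research: Panel A 617/2344 = 26.3%, the 2025 panel 40/198 = 20.2% → Panel A
Basic research: Panel A 184/280 = 65.7%, the 2025 panel 1555/2696 = 57.7% → Panel A
Overall: Panel A 801/2624 = 30.5%, the 2025 panel 1595/2894 = 55.1% → the 2025 panel
Panel A wins each proposal group but the 2025 panel wins overall — the comparison reverses. Panel A's proposals skew toward applied research, which has a lower base rate.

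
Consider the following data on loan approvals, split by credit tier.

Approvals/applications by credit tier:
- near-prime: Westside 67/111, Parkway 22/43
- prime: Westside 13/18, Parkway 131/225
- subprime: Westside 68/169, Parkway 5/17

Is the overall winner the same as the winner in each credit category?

No

Near-prime: Westside 67/111 = 60.4%, Parkway 22/43 = 51.2% → Westside
Prime: Westside 13/18 = 72.2%, Parkway 131/225 = 58.2% → Westside
Subprime: Westside 68/169 = 40.2%, Parkway 5/17 = 29.4% → Westside
Overall: Westside 148/298 = 49.7%, Parkway 158/285 = 55.4% → Parkway
Westside wins each credit group but Parkway wins overall — the comparison reverses. Westside's applications skew toward subprime, which has a lower base rate.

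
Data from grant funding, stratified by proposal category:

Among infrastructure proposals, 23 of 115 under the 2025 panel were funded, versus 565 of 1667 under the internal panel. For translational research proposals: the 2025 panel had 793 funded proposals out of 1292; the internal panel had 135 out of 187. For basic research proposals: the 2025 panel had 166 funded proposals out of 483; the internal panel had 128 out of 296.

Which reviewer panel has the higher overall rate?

the 2025 panel

Infrastructure: the 2025 panel 23/115 = 20.0%, the internal panel 565/1667 = 33.9% → the internal panel
Translational research: the 2025 panel 793/1292 = 61.4%, the internal panel 135/187 = 72.2% → the internal panel
Basic research: the 2025 panel 166/483 = 34.4%, the internal panel 128/296 = 43.2% → the internal panel
Overall: the 2025 panel 982/1890 = 52.0%, the internal panel 828/2150 = 38.5% → the 2025 panel
(The internal panel wins every proposal group but the 2025 panel wins overall — the internal panel's proposals skew toward the low-rate infrastructure group.)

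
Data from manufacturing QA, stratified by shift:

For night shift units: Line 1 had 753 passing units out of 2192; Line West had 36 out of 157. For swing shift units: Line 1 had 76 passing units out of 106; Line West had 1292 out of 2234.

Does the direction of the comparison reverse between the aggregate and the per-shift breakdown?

Night shift: Line 1 753/2192 = 34.4%, Line West 36/157 = 22.9% → Line 1
Swing shift: Line 1 76/106 = 71.7%, Line West 1292/2234 = 57.8% → Line 1
Overall: Line 1 829/2298 = 36.1%, Line West 1328/2391 = 55.5% → Line West
Line 1 wins each shift group but Line West wins overall — the comparison reverses. Line 1's units skew toward night shift, which has a lower base rate.

Yes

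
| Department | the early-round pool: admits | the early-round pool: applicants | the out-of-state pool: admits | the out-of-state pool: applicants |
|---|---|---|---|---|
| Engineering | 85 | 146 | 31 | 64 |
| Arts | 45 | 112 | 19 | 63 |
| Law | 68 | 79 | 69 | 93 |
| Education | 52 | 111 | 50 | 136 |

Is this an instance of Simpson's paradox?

Engineering: the early-round pool 85/146 = 58.2%, the out-of-state pool 31/64 = 48.4% → the early-round pool
Arts: the early-round pool 45/112 = 40.2%, the out-of-state pool 19/63 = 30.2% → the early-round pool
Law: the early-round pool 68/79 = 86.1%, the out-of-state pool 69/93 = 74.2% → the early-round pool
Education: the early-round pool 52/111 = 46.8%, the out-of-state pool 50/136 = 36.8% → the early-round pool
Overall: the early-round pool 250/448 = 55.8%, the out-of-state pool 169/356 = 47.5% → the early-round pool
The early-round pool wins overall and in every department group — no reversal.

No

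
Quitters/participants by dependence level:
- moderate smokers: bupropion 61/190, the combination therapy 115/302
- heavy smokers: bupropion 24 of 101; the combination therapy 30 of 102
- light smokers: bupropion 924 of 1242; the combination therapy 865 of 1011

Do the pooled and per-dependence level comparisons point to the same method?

Yes

Moderate smokers: bupropion 61/190 = 32.1%, the combination therapy 115/302 = 38.1% → the combination therapy
Heavy smokers: bupropion 24/101 = 23.8%, the combination therapy 30/102 = 29.4% → the combination therapy
Light smokers: bupropion 924/1242 = 74.4%, the combination therapy 865/1011 = 85.6% → the combination therapy
Overall: bupropion 1009/1533 = 65.8%, the combination therapy 1010/1415 = 71.4% → the combination therapy
The combination therapy wins overall and in every dependence group — no reversal.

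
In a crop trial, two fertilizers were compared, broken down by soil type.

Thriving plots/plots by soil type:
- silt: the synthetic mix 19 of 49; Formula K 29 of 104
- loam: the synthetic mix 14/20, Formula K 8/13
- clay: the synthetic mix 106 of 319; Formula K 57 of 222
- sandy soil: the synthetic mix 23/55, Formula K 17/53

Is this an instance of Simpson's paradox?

No

Silt: the synthetic mix 19/49 = 38.8%, Formula K 29/104 = 27.9% → the synthetic mix
Loam: the synthetic mix 14/20 = 70.0%, Formula K 8/13 = 61.5% → the synthetic mix
Clay: the synthetic mix 106/319 = 33.2%, Formula K 57/222 = 25.7% → the synthetic mix
Sandy soil: the synthetic mix 23/55 = 41.8%, Formula K 17/53 = 32.1% → the synthetic mix
Overall: the synthetic mix 162/443 = 36.6%, Formula K 111/392 = 28.3% → the synthetic mix
The synthetic mix wins overall and in every soil group — no reversal.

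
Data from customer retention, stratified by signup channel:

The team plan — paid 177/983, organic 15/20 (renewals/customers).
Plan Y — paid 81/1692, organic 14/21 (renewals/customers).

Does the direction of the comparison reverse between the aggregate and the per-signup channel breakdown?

Paid: the team plan 177/983 = 18.0%, Plan Y 81/1692 = 4.8% → the team plan
Organic: the team plan 15/20 = 75.0%, Plan Y 14/21 = 66.7% → the team plan
Overall: the team plan 192/1003 = 19.1%, Plan Y 95/1713 = 5.5% → the team plan
The team plan wins overall and in every signup group — no reversal.

No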